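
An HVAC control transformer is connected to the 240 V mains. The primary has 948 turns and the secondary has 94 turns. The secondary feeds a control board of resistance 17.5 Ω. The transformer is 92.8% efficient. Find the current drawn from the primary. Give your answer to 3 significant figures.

V_s = 240 × 94/948 = 23.797 V.
I_s = V_s/R = 23.797/17.5 = 1.3599 A.
P_out = V_s I_s = 23.797 × 1.3599 = 32.361 W.
P_in = P_out/η = 32.361/0.928 = 34.872 W.
I_p = P_in/V_p = 34.872/240 = 0.145 A.

I_p ≈ 0.145 A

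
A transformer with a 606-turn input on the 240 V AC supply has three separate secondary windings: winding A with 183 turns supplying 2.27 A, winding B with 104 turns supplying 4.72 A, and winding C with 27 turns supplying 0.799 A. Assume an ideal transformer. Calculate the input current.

V_A = 240 × 183/606 = 72.475 V; V_B = 240 × 104/606 = 41.188 V; V_C = 240 × 27/606 = 10.693 V.
P_out = V_A I_A + V_B I_B + V_C I_C = 72.475×2.27 + 41.188×4.72 + 10.693×0.799 = 164.52 + 194.41 + 8.5438 = 367.47 W.
Ideal ⇒ P_in = P_out, so I_in = P_out/V_in = 367.47/240 = 1.53 A.

I_in ≈ 1.53 A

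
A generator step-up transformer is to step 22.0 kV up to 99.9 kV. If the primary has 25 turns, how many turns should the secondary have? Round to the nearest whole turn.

N_s = 114 turns

N_s/N_p = V_s/V_p, so N_s = 25 × 99900/22000 = 113.5 ≈ 114 turns.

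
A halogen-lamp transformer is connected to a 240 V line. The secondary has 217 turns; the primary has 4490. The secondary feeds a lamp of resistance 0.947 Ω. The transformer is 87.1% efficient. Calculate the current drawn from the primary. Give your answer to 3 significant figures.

V_s = 240 × 217/4490 = 11.599 V.
I_s = V_s/R = 11.599/0.947 = 12.248 A.
P_out = V_s I_s = 11.599 × 12.248 = 142.07 W.
P_in = P_out/η = 142.07/0.871 = 163.11 W.
I_p = P_in/V_p = 163.11/240 = 0.680 A.

I_p ≈ 0.680 A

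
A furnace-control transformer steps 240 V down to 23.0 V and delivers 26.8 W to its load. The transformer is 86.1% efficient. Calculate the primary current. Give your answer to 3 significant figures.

I_p ≈ 0.130 A

P_in = P_out/η = 26.8/0.861 = 31.127 W.
I_p = P_in/V_p = 31.127/240 = 0.130 A.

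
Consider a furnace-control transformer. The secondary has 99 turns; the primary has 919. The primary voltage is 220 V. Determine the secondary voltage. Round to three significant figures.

V_s/V_p = N_s/N_p, so V_s = 220 × 99/919 = 23.7 V.

V_s ≈ 23.7 V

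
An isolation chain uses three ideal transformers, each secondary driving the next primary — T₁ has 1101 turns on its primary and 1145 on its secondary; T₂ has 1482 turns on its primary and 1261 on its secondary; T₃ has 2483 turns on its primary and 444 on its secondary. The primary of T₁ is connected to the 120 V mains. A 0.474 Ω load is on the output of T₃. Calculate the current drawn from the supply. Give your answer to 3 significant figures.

I_supply ≈ 6.34 A

After T₁: V = 120.00 × 1145/1101 = 124.80 V.
After T₂: V = 124.80 × 1261/1482 = 106.19 V.
After T₃: V = 106.19 × 444/2483 = 18.988 V.
I_load = 18.988/0.474 = 40.058 A, so P_out = 18.988 × 40.058 = 760.62 W.
All ideal ⇒ P_in = P_out, so I_supply = 760.62/120 = 6.34 A.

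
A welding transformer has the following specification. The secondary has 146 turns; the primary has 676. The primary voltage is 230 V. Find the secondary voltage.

V_s ≈ 49.7 V

V_s/V_p = N_s/N_p, so V_s = 230 × 146/676 = 49.7 V.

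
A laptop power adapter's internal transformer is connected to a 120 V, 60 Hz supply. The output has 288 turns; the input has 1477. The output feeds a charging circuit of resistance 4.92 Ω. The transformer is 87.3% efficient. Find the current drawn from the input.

I_in ≈ 1.06 A

V_out = 120 × 288/1477 = 23.399 V.
I_out = V_out/R = 23.399/4.92 = 4.7558 A.
P_out = V_out I_out = 23.399 × 4.7558 = 111.28 W.
P_in = P_out/η = 111.28/0.873 = 127.47 W.
I_in = P_in/V_in = 127.47/120 = 1.06 A.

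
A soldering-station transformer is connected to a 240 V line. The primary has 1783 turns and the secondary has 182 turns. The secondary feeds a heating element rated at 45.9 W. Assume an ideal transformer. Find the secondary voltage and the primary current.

V_s = V_p × N_s/N_p = 240 × 182/1783 = 24.498 V.
I_s = P/V_s = 45.9/24.498 = 1.8736 A.
I_p = I_s × N_s/N_p = 1.8736 × 182/1783 = 0.191 A.

V_s ≈ 24.5 V, I_p ≈ 0.191 A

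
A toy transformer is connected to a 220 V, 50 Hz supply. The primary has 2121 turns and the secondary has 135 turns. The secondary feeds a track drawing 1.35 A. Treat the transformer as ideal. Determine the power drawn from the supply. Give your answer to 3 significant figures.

I_p = I_s × N_s/N_p = 1.35 × 135/2121 = 0.085926 A.
P = V_p I_p = 220 × 0.085926 = 18.9 W.

P ≈ 18.9 W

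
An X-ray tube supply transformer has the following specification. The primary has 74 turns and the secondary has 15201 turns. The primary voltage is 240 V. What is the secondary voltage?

V_s ≈ 49300 V

V_s/V_p = N_s/N_p, so V_s = 240 × 15201/74 = 49300 V.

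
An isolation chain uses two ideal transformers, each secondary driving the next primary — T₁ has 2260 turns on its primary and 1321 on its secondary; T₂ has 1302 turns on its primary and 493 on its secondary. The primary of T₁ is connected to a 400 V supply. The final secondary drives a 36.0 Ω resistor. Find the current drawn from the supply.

I_supply ≈ 0.544 A

After T₁: V = 400.00 × 1321/2260 = 233.81 V.
After T₂: V = 233.81 × 493/1302 = 88.530 V.
I_load = 88.530/36.0 = 2.4592 A, so P_out = 88.530 × 2.4592 = 217.71 W.
All ideal ⇒ P_in = P_out, so I_supply = 217.71/400 = 0.544 A.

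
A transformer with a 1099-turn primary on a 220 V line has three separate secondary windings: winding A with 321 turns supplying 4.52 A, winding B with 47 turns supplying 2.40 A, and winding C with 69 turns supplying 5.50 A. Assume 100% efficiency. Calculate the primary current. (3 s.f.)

V_A = 220 × 321/1099 = 64.258 V; V_B = 220 × 47/1099 = 9.4086 V; V_C = 220 × 69/1099 = 13.813 V.
P_out = V_A I_A + V_B I_B + V_C I_C = 64.258×4.52 + 9.4086×2.40 + 13.813×5.50 = 290.45 + 22.581 + 75.969 = 389.00 W.
Ideal ⇒ P_in = P_out, so I_p = P_out/V_p = 389.00/220 = 1.77 A.

I_p ≈ 1.77 A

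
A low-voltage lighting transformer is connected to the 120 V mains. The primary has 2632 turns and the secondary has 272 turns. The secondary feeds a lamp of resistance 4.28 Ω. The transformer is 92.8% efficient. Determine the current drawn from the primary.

I_p ≈ 0.323 A

V_s = 120 × 272/2632 = 12.401 V.
I_s = V_s/R = 12.401/4.28 = 2.8975 A.
P_out = V_s I_s = 12.401 × 2.8975 = 35.932 W.
P_in = P_out/η = 35.932/0.928 = 38.720 W.
I_p = P_in/V_p = 38.720/120 = 0.323 A.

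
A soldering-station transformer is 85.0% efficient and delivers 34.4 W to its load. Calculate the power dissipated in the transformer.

P_loss ≈ 6.07 W

P_in = P_out/η = 34.4/0.850 = 40.4706 W.
P_loss = P_in − P_out = 40.4706 − 34.4 = 6.07 W.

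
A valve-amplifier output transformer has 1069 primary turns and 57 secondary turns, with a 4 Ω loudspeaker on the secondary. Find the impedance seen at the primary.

Z_p = (N_p/N_s)² × Z_s = (1069/57)² × 4 = 1410 Ω.

Z_p ≈ 1410 Ω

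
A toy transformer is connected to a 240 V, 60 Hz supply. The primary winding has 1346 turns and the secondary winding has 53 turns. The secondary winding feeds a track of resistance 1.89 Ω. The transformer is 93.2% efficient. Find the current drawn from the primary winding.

V_s = 240 × 53/1346 = 9.4502 V.
I_s = V_s/R = 9.4502/1.89 = 5.0001 A.
P_out = V_s I_s = 9.4502 × 5.0001 = 47.252 W.
P_in = P_out/η = 47.252/0.932 = 50.700 W.
I_p = P_in/V_p = 50.700/240 = 0.211 A.

I_p ≈ 0.211 A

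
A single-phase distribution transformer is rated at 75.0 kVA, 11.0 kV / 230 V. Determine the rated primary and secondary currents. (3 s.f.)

I_p ≈ 6.82 A, I_s ≈ 326 A

I_p = S/V_p = 75000/11000 = 6.82 A.
I_s = S/V_s = 75000/230 = 326 A.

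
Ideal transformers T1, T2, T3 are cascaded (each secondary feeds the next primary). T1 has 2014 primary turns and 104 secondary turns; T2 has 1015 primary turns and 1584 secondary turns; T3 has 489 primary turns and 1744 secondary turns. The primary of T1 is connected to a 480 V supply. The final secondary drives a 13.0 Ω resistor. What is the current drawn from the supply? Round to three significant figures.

Secondary of T1: V = 480.00 × 104/2014 = 24.786 V.
Secondary of T2: V = 24.786 × 1584/1015 = 38.682 V.
Secondary of T3: V = 38.682 × 1744/489 = 137.96 V.
I_load = 137.96/13.0 = 10.612 A, so P_out = 137.96 × 10.612 = 1464.0 W.
All ideal ⇒ P_in = P_out, so I_supply = 1464.0/480 = 3.05 A.

I_supply ≈ 3.05 A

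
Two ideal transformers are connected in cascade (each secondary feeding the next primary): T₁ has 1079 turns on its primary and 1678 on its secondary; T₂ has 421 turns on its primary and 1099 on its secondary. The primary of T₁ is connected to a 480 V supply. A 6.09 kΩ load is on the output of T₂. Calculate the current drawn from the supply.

I_supply ≈ 1.30 A

After T₁: V = 480.00 × 1678/1079 = 746.47 V.
After T₂: V = 746.47 × 1099/421 = 1948.6 V.
I_load = 1948.6/6090 = 0.31997 A, so P_out = 1948.6 × 0.31997 = 623.50 W.
All ideal ⇒ P_in = P_out, so I_supply = 623.50/480 = 1.30 A.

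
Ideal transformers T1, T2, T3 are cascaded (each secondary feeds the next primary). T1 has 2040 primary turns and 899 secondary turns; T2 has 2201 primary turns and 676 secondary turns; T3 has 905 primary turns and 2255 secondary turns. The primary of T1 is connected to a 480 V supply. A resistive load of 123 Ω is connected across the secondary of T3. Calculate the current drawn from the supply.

After T1: V = 480.00 × 899/2040 = 211.53 V.
After T2: V = 211.53 × 676/2201 = 64.968 V.
After T3: V = 64.968 × 2255/905 = 161.88 V.
I_load = 161.88/123 = 1.3161 A, so P_out = 161.88 × 1.3161 = 213.05 W.
All ideal ⇒ P_in = P_out, so I_supply = 213.05/480 = 0.444 A.

I_supply ≈ 0.444 A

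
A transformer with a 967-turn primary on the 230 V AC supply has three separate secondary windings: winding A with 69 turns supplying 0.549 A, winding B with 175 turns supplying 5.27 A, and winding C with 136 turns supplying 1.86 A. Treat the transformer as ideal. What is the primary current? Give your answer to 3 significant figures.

I_p ≈ 1.25 A

V_A = 230 × 69/967 = 16.412 V; V_B = 230 × 175/967 = 41.624 V; V_C = 230 × 136/967 = 32.347 V.
P_out = V_A I_A + V_B I_B + V_C I_C = 16.412×0.549 + 41.624×5.27 + 32.347×1.86 = 9.0100 + 219.36 + 60.166 = 288.53 W.
Ideal ⇒ P_in = P_out, so I_p = P_out/V_p = 288.53/230 = 1.25 A.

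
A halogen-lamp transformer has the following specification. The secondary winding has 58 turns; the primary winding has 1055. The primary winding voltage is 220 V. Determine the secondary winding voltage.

V_s ≈ 12.1 V

V_s/V_p = N_s/N_p, so V_s = 220 × 58/1055 = 12.1 V.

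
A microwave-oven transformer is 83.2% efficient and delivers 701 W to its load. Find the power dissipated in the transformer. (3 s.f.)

P_loss ≈ 142 W

P_in = P_out/η = 701/0.832 = 842.548 W.
P_loss = P_in − P_out = 842.548 − 701 = 142 W.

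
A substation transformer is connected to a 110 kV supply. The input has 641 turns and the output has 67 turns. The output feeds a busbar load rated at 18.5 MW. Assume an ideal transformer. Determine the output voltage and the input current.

V_out = V_in × N_out/N_in = 110000 × 67/641 = 11498 V.
I_out = P/V_out = 1.85×10^7/11498 = 1609.0 A.
I_in = I_out × N_out/N_in = 1609.0 × 67/641 = 168 A.

V_out ≈ 11500 V, I_in ≈ 168 A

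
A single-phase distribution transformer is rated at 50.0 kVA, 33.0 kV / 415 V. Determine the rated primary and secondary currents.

I_p ≈ 1.52 A, I_s ≈ 120 A

I_p = S/V_p = 50000/33000 = 1.52 A.
I_s = S/V_s = 50000/415 = 120 A.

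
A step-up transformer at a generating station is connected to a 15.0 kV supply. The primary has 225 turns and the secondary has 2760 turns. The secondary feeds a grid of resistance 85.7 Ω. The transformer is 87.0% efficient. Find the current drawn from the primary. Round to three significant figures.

V_s = 15000 × 2760/225 = 184000 V.
I_s = V_s/R = 184000/85.7 = 2147.0 A.
P_out = V_s I_s = 184000 × 2147.0 = 3.9505×10^8 W.
P_in = P_out/η = 3.9505×10^8/0.870 = 4.5408×10^8 W.
I_p = P_in/V_p = 4.5408×10^8/15000 = 30300 A.

I_p ≈ 30300 A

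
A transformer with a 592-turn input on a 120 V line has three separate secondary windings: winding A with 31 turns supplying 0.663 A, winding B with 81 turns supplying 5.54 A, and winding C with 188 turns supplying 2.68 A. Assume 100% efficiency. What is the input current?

I_in ≈ 1.64 A

V_A = 120 × 31/592 = 6.2838 V; V_B = 120 × 81/592 = 16.419 V; V_C = 120 × 188/592 = 38.108 V.
P_out = V_A I_A + V_B I_B + V_C I_C = 6.2838×0.663 + 16.419×5.54 + 38.108×2.68 = 4.1661 + 90.961 + 102.13 = 197.26 W.
Ideal ⇒ P_in = P_out, so I_in = P_out/V_in = 197.26/120 = 1.64 A.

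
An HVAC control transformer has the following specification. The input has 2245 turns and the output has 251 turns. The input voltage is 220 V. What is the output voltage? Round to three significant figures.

V_out/V_in = N_out/N_in, so V_out = 220 × 251/2245 = 24.6 V.

V_out ≈ 24.6 V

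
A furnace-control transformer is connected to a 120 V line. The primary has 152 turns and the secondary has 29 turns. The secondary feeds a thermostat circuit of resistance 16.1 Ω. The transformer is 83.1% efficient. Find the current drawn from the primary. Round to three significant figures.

V_s = 120 × 29/152 = 22.895 V.
I_s = V_s/R = 22.895/16.1 = 1.4220 A.
P_out = V_s I_s = 22.895 × 1.4220 = 32.557 W.
P_in = P_out/η = 32.557/0.831 = 39.178 W.
I_p = P_in/V_p = 39.178/120 = 0.326 A.

I_p ≈ 0.326 A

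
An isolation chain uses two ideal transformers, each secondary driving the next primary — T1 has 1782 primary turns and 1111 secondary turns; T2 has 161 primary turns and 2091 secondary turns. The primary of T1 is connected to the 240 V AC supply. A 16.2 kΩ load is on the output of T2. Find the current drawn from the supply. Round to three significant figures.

I_supply ≈ 0.971 A

After T1: V = 240.00 × 1111/1782 = 149.63 V.
After T2: V = 149.63 × 2091/161 = 1943.3 V.
I_load = 1943.3/16200 = 0.11996 A, so P_out = 1943.3 × 0.11996 = 233.12 W.
All ideal ⇒ P_in = P_out, so I_supply = 233.12/240 = 0.971 A.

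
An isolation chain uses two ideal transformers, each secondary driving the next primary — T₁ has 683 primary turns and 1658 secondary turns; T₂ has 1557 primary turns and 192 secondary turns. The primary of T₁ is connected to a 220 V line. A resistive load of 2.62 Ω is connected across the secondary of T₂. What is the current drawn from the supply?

I_supply ≈ 7.52 A

After T₁: V = 220.00 × 1658/683 = 534.06 V.
After T₂: V = 534.06 × 192/1557 = 65.857 V.
I_load = 65.857/2.62 = 25.136 A, so P_out = 65.857 × 25.136 = 1655.4 W.
All ideal ⇒ P_in = P_out, so I_supply = 1655.4/220 = 7.52 A.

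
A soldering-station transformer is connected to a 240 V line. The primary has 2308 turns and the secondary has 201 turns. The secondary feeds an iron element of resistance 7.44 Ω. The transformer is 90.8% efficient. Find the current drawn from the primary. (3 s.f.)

I_p ≈ 0.269 A

V_s = 240 × 201/2308 = 20.901 V.
I_s = V_s/R = 20.901/7.44 = 2.8093 A.
P_out = V_s I_s = 20.901 × 2.8093 = 58.718 W.
P_in = P_out/η = 58.718/0.908 = 64.667 W.
I_p = P_in/V_p = 64.667/240 = 0.269 A.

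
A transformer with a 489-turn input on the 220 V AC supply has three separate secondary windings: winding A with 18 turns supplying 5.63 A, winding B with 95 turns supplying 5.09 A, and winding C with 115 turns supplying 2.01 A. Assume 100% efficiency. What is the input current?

I_in ≈ 1.67 A

V_A = 220 × 18/489 = 8.0982 V; V_B = 220 × 95/489 = 42.740 V; V_C = 220 × 115/489 = 51.738 V.
P_out = V_A I_A + V_B I_B + V_C I_C = 8.0982×5.63 + 42.740×5.09 + 51.738×2.01 = 45.593 + 217.55 + 103.99 = 367.13 W.
Ideal ⇒ P_in = P_out, so I_in = P_out/V_in = 367.13/220 = 1.67 A.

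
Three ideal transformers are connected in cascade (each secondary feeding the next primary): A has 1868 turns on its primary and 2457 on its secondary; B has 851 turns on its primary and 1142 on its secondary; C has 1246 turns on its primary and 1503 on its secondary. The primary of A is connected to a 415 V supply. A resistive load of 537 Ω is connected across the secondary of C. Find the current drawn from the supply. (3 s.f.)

I_supply ≈ 3.50 A

Secondary of A: V = 415.00 × 2457/1868 = 545.85 V.
Secondary of B: V = 545.85 × 1142/851 = 732.51 V.
Secondary of C: V = 732.51 × 1503/1246 = 883.60 V.
I_load = 883.60/537 = 1.6454 A, so P_out = 883.60 × 1.6454 = 1453.9 W.
All ideal ⇒ P_in = P_out, so I_supply = 1453.9/415 = 3.50 A.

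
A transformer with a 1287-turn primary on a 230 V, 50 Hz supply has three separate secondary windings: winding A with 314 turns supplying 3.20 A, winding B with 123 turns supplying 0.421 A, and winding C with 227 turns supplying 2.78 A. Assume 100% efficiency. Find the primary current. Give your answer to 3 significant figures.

I_p ≈ 1.31 A

V_A = 230 × 314/1287 = 56.115 V; V_B = 230 × 123/1287 = 21.981 V; V_C = 230 × 227/1287 = 40.567 V.
P_out = V_A I_A + V_B I_B + V_C I_C = 56.115×3.20 + 21.981×0.421 + 40.567×2.78 = 179.57 + 9.2541 + 112.78 = 301.60 W.
Ideal ⇒ P_in = P_out, so I_p = P_out/V_p = 301.60/230 = 1.31 A.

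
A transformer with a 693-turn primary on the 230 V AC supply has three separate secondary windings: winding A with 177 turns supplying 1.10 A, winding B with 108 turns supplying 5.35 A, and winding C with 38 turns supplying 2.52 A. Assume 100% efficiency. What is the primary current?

V_A = 230 × 177/693 = 58.745 V; V_B = 230 × 108/693 = 35.844 V; V_C = 230 × 38/693 = 12.612 V.
P_out = V_A I_A + V_B I_B + V_C I_C = 58.745×1.10 + 35.844×5.35 + 12.612×2.52 = 64.619 + 191.77 + 31.782 = 288.17 W.
Ideal ⇒ P_in = P_out, so I_p = P_out/V_p = 288.17/230 = 1.25 A.

I_p ≈ 1.25 A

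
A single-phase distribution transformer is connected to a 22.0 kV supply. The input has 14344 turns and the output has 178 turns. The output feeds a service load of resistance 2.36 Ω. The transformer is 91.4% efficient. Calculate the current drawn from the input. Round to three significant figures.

V_out = 22000 × 178/14344 = 273.01 V.
I_out = V_out/R = 273.01/2.36 = 115.68 A.
P_out = V_out I_out = 273.01 × 115.68 = 31582 W.
P_in = P_out/η = 31582/0.914 = 34553 W.
I_in = P_in/V_in = 34553/22000 = 1.57 A.

I_in ≈ 1.57 A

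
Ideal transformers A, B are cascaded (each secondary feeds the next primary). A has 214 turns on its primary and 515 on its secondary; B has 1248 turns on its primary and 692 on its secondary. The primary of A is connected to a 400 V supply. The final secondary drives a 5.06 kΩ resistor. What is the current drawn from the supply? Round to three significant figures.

After A: V = 400.00 × 515/214 = 962.62 V.
After B: V = 962.62 × 692/1248 = 533.76 V.
I_load = 533.76/5060 = 0.10549 A, so P_out = 533.76 × 0.10549 = 56.304 W.
All ideal ⇒ P_in = P_out, so I_supply = 56.304/400 = 0.141 A.

I_supply ≈ 0.141 A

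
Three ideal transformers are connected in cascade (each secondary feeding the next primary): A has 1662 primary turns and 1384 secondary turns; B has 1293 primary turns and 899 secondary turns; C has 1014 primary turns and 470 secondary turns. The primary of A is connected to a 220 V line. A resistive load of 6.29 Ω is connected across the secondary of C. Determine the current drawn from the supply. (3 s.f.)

I_supply ≈ 2.52 A

After A: V = 220.00 × 1384/1662 = 183.20 V.
After B: V = 183.20 × 899/1293 = 127.38 V.
After C: V = 127.38 × 470/1014 = 59.040 V.
I_load = 59.040/6.29 = 9.3864 A, so P_out = 59.040 × 9.3864 = 554.18 W.
All ideal ⇒ P_in = P_out, so I_supply = 554.18/220 = 2.52 A.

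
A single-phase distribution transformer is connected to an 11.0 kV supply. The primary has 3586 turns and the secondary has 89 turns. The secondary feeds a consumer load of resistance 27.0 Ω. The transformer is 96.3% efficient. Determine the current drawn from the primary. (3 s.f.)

I_p ≈ 0.261 A

V_s = 11000 × 89/3586 = 273.01 V.
I_s = V_s/R = 273.01/27.0 = 10.111 A.
P_out = V_s I_s = 273.01 × 10.111 = 2760.5 W.
P_in = P_out/η = 2760.5/0.963 = 2866.5 W.
I_p = P_in/V_p = 2866.5/11000 = 0.261 A.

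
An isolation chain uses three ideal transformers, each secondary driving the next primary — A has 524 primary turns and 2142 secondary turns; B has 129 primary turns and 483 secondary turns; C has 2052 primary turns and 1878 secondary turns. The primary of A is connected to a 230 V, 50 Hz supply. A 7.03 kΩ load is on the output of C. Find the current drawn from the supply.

After A: V = 230.00 × 2142/524 = 940.19 V.
After B: V = 940.19 × 483/129 = 3520.2 V.
After C: V = 3520.2 × 1878/2052 = 3221.7 V.
I_load = 3221.7/7030 = 0.45829 A, so P_out = 3221.7 × 0.45829 = 1476.5 W.
All ideal ⇒ P_in = P_out, so I_supply = 1476.5/230 = 6.42 A.

I_supply ≈ 6.42 A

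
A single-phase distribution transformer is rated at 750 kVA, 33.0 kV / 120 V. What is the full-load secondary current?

I_s ≈ 6250 A

I_s = S/V_s = 750000/120 = 6250 A.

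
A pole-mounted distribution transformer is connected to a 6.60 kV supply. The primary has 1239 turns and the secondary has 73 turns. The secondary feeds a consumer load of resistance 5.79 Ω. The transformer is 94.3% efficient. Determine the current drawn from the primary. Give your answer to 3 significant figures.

I_p ≈ 4.20 A

V_s = 6600 × 73/1239 = 388.86 V.
I_s = V_s/R = 388.86/5.79 = 67.161 A.
P_out = V_s I_s = 388.86 × 67.161 = 26116 W.
P_in = P_out/η = 26116/0.943 = 27695 W.
I_p = P_in/V_p = 27695/6600 = 4.20 A.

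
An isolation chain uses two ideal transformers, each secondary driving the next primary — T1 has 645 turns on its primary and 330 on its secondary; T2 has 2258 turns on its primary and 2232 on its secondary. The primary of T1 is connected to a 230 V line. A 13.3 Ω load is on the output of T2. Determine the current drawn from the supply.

After T1: V = 230.00 × 330/645 = 117.67 V.
After T2: V = 117.67 × 2232/2258 = 116.32 V.
I_load = 116.32/13.3 = 8.7458 A, so P_out = 116.32 × 8.7458 = 1017.3 W.
All ideal ⇒ P_in = P_out, so I_supply = 1017.3/230 = 4.42 A.

I_supply ≈ 4.42 A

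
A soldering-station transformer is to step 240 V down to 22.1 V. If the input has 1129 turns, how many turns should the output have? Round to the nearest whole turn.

N_out/N_in = V_out/V_in, so N_out = 1129 × 22.1/240 = 104.0 ≈ 104 turns.

N_out = 104 turns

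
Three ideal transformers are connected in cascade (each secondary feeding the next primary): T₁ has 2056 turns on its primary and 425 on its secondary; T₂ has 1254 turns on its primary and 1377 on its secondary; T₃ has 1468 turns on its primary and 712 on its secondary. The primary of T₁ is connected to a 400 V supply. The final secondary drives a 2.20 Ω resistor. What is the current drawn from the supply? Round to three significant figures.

Secondary of T₁: V = 400.00 × 425/2056 = 82.685 V.
Secondary of T₂: V = 82.685 × 1377/1254 = 90.795 V.
Secondary of T₃: V = 90.795 × 712/1468 = 44.037 V.
I_load = 44.037/2.20 = 20.017 A, so P_out = 44.037 × 20.017 = 881.47 W.
All ideal ⇒ P_in = P_out, so I_supply = 881.47/400 = 2.20 A.

I_supply ≈ 2.20 A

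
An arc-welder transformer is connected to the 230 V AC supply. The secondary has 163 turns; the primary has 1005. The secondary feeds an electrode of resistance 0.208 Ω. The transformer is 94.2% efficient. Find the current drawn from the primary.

V_s = 230 × 163/1005 = 37.303 V.
I_s = V_s/R = 37.303/0.208 = 179.34 A.
P_out = V_s I_s = 37.303 × 179.34 = 6690.1 W.
P_in = P_out/η = 6690.1/0.942 = 7102.1 W.
I_p = P_in/V_p = 7102.1/230 = 30.9 A.

I_p ≈ 30.9 A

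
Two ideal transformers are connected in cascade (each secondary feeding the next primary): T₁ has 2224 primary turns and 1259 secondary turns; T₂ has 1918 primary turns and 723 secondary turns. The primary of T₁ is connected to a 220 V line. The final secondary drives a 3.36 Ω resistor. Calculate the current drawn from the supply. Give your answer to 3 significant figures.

After T₁: V = 220.00 × 1259/2224 = 124.54 V.
After T₂: V = 124.54 × 723/1918 = 46.947 V.
I_load = 46.947/3.36 = 13.972 A, so P_out = 46.947 × 13.972 = 655.94 W.
All ideal ⇒ P_in = P_out, so I_supply = 655.94/220 = 2.98 A.

I_supply ≈ 2.98 A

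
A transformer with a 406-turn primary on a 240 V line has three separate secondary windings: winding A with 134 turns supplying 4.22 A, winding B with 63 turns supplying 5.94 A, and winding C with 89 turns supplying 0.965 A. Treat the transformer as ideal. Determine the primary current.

I_p ≈ 2.53 A

V_A = 240 × 134/406 = 79.212 V; V_B = 240 × 63/406 = 37.241 V; V_C = 240 × 89/406 = 52.611 V.
P_out = V_A I_A + V_B I_B + V_C I_C = 79.212×4.22 + 37.241×5.94 + 52.611×0.965 = 334.27 + 221.21 + 50.769 = 606.26 W.
Ideal ⇒ P_in = P_out, so I_p = P_out/V_p = 606.26/240 = 2.53 A.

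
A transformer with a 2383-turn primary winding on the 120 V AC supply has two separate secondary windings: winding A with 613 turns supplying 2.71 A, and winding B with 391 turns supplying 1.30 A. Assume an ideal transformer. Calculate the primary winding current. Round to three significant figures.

I_p ≈ 0.910 A

V_A = 120 × 613/2383 = 30.869 V; V_B = 120 × 391/2383 = 19.689 V.
P_out = V_A I_A + V_B I_B = 30.869×2.71 + 19.689×1.30 = 83.654 + 25.596 = 109.25 W.
Ideal ⇒ P_in = P_out, so I_p = P_out/V_p = 109.25/120 = 0.910 A.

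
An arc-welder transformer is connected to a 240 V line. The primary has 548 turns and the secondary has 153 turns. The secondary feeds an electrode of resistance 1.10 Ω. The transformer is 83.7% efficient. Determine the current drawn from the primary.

I_p ≈ 20.3 A

V_s = 240 × 153/548 = 67.007 V.
I_s = V_s/R = 67.007/1.10 = 60.916 A.
P_out = V_s I_s = 67.007 × 60.916 = 4081.8 W.
P_in = P_out/η = 4081.8/0.837 = 4876.7 W.
I_p = P_in/V_p = 4876.7/240 = 20.3 A.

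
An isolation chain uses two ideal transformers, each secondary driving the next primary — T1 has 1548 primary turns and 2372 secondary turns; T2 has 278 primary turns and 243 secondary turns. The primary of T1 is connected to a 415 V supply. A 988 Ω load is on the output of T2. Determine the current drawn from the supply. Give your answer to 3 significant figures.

After T1: V = 415.00 × 2372/1548 = 635.90 V.
After T2: V = 635.90 × 243/278 = 555.84 V.
I_load = 555.84/988 = 0.56260 A, so P_out = 555.84 × 0.56260 = 312.72 W.
All ideal ⇒ P_in = P_out, so I_supply = 312.72/415 = 0.754 A.

I_supply ≈ 0.754 A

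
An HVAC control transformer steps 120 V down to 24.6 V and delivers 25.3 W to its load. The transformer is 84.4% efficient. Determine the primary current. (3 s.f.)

I_p ≈ 0.250 A

P_in = P_out/η = 25.3/0.844 = 29.976 W.
I_p = P_in/V_p = 29.976/120 = 0.250 A.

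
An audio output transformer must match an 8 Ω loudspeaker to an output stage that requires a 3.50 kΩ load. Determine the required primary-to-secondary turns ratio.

N_p/N_s ≈ 20.9

Z_p/Z_s = (N_p/N_s)², so N_p/N_s = √(3500/8) = √438 = 20.9.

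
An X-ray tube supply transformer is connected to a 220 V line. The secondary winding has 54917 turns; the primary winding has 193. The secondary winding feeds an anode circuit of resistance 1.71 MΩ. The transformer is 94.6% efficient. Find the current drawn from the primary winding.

I_p ≈ 11.0 A

V_s = 220 × 54917/193 = 62600 V.
I_s = V_s/R = 62600/(1.71×10^6) = 0.036608 A.
P_out = V_s I_s = 62600 × 0.036608 = 2291.6 W.
P_in = P_out/η = 2291.6/0.946 = 2422.5 W.
I_p = P_in/V_p = 2422.5/220 = 11.0 A.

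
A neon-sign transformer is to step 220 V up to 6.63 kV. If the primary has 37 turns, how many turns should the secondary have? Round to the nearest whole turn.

N_s = 1115 turns

N_s/N_p = V_s/V_p, so N_s = 37 × 6630/220 = 1115.0 ≈ 1115 turns.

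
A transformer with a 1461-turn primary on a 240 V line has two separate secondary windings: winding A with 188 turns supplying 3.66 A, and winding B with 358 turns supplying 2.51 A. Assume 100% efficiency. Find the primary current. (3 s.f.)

I_p ≈ 1.09 A

V_A = 240 × 188/1461 = 30.883 V; V_B = 240 × 358/1461 = 58.809 V.
P_out = V_A I_A + V_B I_B = 30.883×3.66 + 58.809×2.51 = 113.03 + 147.61 = 260.64 W.
Ideal ⇒ P_in = P_out, so I_p = P_out/V_p = 260.64/240 = 1.09 A.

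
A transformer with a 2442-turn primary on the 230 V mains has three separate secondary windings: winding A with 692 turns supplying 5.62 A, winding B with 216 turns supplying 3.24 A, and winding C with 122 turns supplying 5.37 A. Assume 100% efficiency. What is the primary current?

I_p ≈ 2.15 A

V_A = 230 × 692/2442 = 65.176 V; V_B = 230 × 216/2442 = 20.344 V; V_C = 230 × 122/2442 = 11.491 V.
P_out = V_A I_A + V_B I_B + V_C I_C = 65.176×5.62 + 20.344×3.24 + 11.491×5.37 = 366.29 + 65.914 + 61.704 = 493.91 W.
Ideal ⇒ P_in = P_out, so I_p = P_out/V_p = 493.91/230 = 2.15 A.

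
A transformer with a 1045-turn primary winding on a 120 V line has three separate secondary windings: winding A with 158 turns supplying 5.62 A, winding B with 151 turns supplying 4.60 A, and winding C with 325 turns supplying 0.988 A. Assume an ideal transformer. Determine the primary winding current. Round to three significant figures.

V_A = 120 × 158/1045 = 18.144 V; V_B = 120 × 151/1045 = 17.340 V; V_C = 120 × 325/1045 = 37.321 V.
P_out = V_A I_A + V_B I_B + V_C I_C = 18.144×5.62 + 17.340×4.60 + 37.321×0.988 = 101.97 + 79.763 + 36.873 = 218.60 W.
Ideal ⇒ P_in = P_out, so I_p = P_out/V_p = 218.60/120 = 1.82 A.

I_p ≈ 1.82 A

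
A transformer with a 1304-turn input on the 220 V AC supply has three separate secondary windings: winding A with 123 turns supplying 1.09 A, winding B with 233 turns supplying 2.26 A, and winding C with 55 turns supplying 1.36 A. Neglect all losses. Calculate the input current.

I_in ≈ 0.564 A

V_A = 220 × 123/1304 = 20.752 V; V_B = 220 × 233/1304 = 39.310 V; V_C = 220 × 55/1304 = 9.2791 V.
P_out = V_A I_A + V_B I_B + V_C I_C = 20.752×1.09 + 39.310×2.26 + 9.2791×1.36 = 22.619 + 88.840 + 12.620 = 124.08 W.
Ideal ⇒ P_in = P_out, so I_in = P_out/V_in = 124.08/220 = 0.564 A.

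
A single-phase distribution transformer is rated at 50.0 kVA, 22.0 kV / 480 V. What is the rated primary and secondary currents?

I_p = S/V_p = 50000/22000 = 2.27 A.
I_s = S/V_s = 50000/480 = 104 A.

I_p ≈ 2.27 A, I_s ≈ 104 A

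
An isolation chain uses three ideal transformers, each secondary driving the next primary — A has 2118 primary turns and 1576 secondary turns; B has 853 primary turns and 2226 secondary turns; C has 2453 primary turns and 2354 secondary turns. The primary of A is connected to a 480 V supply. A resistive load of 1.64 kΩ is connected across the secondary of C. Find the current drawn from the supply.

After A: V = 480.00 × 1576/2118 = 357.17 V.
After B: V = 357.17 × 2226/853 = 932.07 V.
After C: V = 932.07 × 2354/2453 = 894.45 V.
I_load = 894.45/1640 = 0.54540 A, so P_out = 894.45 × 0.54540 = 487.83 W.
All ideal ⇒ P_in = P_out, so I_supply = 487.83/480 = 1.02 A.

I_supply ≈ 1.02 A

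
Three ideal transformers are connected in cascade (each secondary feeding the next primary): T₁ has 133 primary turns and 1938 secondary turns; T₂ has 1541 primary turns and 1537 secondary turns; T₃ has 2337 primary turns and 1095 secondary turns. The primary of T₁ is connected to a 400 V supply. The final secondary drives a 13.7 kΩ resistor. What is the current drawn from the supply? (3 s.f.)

Secondary of T₁: V = 400.00 × 1938/133 = 5828.6 V.
Secondary of T₂: V = 5828.6 × 1537/1541 = 5813.4 V.
Secondary of T₃: V = 5813.4 × 1095/2337 = 2723.9 V.
I_load = 2723.9/13700 = 0.19882 A, so P_out = 2723.9 × 0.19882 = 541.57 W.
All ideal ⇒ P_in = P_out, so I_supply = 541.57/400 = 1.35 A.

I_supply ≈ 1.35 A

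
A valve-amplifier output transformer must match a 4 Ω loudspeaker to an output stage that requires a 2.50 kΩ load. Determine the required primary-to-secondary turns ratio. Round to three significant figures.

N_p/N_s ≈ 25.0

Z_p/Z_s = (N_p/N_s)², so N_p/N_s = √(2500/4) = √625 = 25.0.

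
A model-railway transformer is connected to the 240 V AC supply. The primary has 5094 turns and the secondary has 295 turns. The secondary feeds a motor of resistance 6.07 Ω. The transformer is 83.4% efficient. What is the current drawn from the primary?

I_p ≈ 0.159 A

V_s = 240 × 295/5094 = 13.899 V.
I_s = V_s/R = 13.899/6.07 = 2.2897 A.
P_out = V_s I_s = 13.899 × 2.2897 = 31.824 W.
P_in = P_out/η = 31.824/0.834 = 38.159 W.
I_p = P_in/V_p = 38.159/240 = 0.159 A.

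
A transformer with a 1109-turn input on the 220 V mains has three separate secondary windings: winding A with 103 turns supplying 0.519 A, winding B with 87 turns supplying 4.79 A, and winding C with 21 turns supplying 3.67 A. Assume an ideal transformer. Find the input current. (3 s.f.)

I_in ≈ 0.493 A

V_A = 220 × 103/1109 = 20.433 V; V_B = 220 × 87/1109 = 17.259 V; V_C = 220 × 21/1109 = 4.1659 V.
P_out = V_A I_A + V_B I_B + V_C I_C = 20.433×0.519 + 17.259×4.79 + 4.1659×3.67 = 10.605 + 82.670 + 15.289 = 108.56 W.
Ideal ⇒ P_in = P_out, so I_in = P_out/V_in = 108.56/220 = 0.493 A.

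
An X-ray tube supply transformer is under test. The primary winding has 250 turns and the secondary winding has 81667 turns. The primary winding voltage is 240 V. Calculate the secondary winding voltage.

V_s ≈ 78400 V

V_s/V_p = N_s/N_p, so V_s = 240 × 81667/250 = 78400 V.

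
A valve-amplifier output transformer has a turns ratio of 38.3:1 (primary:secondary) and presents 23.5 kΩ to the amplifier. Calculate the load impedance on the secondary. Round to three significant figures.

Z_s = Z_p/(N_p/N_s)² = 23500/38.3² = 16.0 Ω.

Z_s ≈ 16.0 Ω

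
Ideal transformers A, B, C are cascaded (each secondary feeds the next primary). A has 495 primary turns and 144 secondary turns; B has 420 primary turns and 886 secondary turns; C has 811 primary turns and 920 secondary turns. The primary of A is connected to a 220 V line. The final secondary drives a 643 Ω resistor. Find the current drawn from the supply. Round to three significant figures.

Secondary of A: V = 220.00 × 144/495 = 64.000 V.
Secondary of B: V = 64.000 × 886/420 = 135.01 V.
Secondary of C: V = 135.01 × 920/811 = 153.16 V.
I_load = 153.16/643 = 0.23819 A, so P_out = 153.16 × 0.23819 = 36.480 W.
All ideal ⇒ P_in = P_out, so I_supply = 36.480/220 = 0.166 A.

I_supply ≈ 0.166 A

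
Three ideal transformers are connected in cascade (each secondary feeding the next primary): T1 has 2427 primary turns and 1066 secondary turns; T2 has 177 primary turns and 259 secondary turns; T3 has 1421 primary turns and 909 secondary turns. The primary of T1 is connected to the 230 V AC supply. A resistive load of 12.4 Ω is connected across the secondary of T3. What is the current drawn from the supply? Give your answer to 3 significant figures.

I_supply ≈ 3.14 A

After T1: V = 230.00 × 1066/2427 = 101.02 V.
After T2: V = 101.02 × 259/177 = 147.82 V.
After T3: V = 147.82 × 909/1421 = 94.561 V.
I_load = 94.561/12.4 = 7.6259 A, so P_out = 94.561 × 7.6259 = 721.11 W.
All ideal ⇒ P_in = P_out, so I_supply = 721.11/230 = 3.14 A.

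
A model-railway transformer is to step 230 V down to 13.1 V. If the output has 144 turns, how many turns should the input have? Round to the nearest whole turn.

N_in = 2528 turns

N_in/N_out = V_in/V_out, so N_in = 144 × 230/13.1 = 2528.2 ≈ 2528 turns.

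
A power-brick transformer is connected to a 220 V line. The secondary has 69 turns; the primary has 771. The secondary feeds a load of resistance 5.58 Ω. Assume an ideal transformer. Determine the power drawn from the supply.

P ≈ 69.5 W

V_s = V_p × N_s/N_p = 220 × 69/771 = 19.689 V.
I_s = V_s/R = 19.689/5.58 = 3.5284 A.
I_p = I_s × N_s/N_p = 3.5284 × 69/771 = 0.31578 A.
P = V_p I_p = 220 × 0.31578 = 69.5 W.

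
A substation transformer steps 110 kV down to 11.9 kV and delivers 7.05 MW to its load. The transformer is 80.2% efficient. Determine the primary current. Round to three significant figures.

I_p ≈ 79.9 A

P_in = P_out/η = 7.05×10^6/0.802 = 8.7905×10^6 W.
I_p = P_in/V_p = 8.7905×10^6/110000 = 79.9 A.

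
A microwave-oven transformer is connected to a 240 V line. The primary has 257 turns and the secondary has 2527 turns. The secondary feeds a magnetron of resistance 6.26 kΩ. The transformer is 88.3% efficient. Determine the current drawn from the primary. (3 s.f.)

I_p ≈ 4.20 A

V_s = 240 × 2527/257 = 2359.8 V.
I_s = V_s/R = 2359.8/6260 = 0.37697 A.
P_out = V_s I_s = 2359.8 × 0.37697 = 889.60 W.
P_in = P_out/η = 889.60/0.883 = 1007.5 W.
I_p = P_in/V_p = 1007.5/240 = 4.20 A.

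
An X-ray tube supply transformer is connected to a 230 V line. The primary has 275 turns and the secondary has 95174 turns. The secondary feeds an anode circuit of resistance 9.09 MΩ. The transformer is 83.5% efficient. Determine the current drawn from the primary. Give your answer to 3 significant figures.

I_p ≈ 3.63 A

V_s = 230 × 95174/275 = 79600 V.
I_s = V_s/R = 79600/(9.09×10^6) = 0.0087569 A.
P_out = V_s I_s = 79600 × 0.0087569 = 697.05 W.
P_in = P_out/η = 697.05/0.835 = 834.79 W.
I_p = P_in/V_p = 834.79/230 = 3.63 A.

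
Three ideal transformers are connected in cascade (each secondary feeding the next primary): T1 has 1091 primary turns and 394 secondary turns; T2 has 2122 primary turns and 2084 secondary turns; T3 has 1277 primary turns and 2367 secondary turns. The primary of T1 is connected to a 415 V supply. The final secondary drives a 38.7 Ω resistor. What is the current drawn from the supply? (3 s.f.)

After T1: V = 415.00 × 394/1091 = 149.87 V.
After T2: V = 149.87 × 2084/2122 = 147.19 V.
After T3: V = 147.19 × 2367/1277 = 272.82 V.
I_load = 272.82/38.7 = 7.0497 A, so P_out = 272.82 × 7.0497 = 1923.3 W.
All ideal ⇒ P_in = P_out, so I_supply = 1923.3/415 = 4.63 A.

I_supply ≈ 4.63 A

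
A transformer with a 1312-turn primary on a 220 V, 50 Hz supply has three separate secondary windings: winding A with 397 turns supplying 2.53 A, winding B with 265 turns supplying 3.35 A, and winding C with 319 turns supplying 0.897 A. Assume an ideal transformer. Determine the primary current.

V_A = 220 × 397/1312 = 66.570 V; V_B = 220 × 265/1312 = 44.436 V; V_C = 220 × 319/1312 = 53.491 V.
P_out = V_A I_A + V_B I_B + V_C I_C = 66.570×2.53 + 44.436×3.35 + 53.491×0.897 = 168.42 + 148.86 + 47.981 = 365.26 W.
Ideal ⇒ P_in = P_out, so I_p = P_out/V_p = 365.26/220 = 1.66 A.

I_p ≈ 1.66 A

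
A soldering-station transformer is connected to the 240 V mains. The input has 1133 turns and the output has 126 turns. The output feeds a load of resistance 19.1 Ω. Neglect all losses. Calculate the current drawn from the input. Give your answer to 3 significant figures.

V_out = V_in × N_out/N_in = 240 × 126/1133 = 26.690 V.
I_out = V_out/R = 26.690/19.1 = 1.3974 A.
For an ideal transformer I_in N_in = I_out N_out, so I_in = 1.3974 × 126/1133 = 0.155 A.

I_in ≈ 0.155 A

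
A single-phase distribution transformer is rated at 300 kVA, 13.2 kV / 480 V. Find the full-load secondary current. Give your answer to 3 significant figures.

I_s = S/V_s = 300000/480 = 625 A.

I_s ≈ 625 A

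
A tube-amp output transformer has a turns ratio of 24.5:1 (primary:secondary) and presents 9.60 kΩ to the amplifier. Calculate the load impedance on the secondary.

Z_s = Z_p/(N_p/N_s)² = 9600/24.5² = 16.0 Ω.

Z_s ≈ 16.0 Ω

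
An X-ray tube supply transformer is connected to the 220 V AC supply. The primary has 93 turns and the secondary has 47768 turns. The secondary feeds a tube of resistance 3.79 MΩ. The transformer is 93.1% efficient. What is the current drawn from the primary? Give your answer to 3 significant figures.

V_s = 220 × 47768/93 = 113000 V.
I_s = V_s/R = 113000/(3.79×10^6) = 0.029815 A.
P_out = V_s I_s = 113000 × 0.029815 = 3369.1 W.
P_in = P_out/η = 3369.1/0.931 = 3618.8 W.
I_p = P_in/V_p = 3618.8/220 = 16.4 A.

I_p ≈ 16.4 A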